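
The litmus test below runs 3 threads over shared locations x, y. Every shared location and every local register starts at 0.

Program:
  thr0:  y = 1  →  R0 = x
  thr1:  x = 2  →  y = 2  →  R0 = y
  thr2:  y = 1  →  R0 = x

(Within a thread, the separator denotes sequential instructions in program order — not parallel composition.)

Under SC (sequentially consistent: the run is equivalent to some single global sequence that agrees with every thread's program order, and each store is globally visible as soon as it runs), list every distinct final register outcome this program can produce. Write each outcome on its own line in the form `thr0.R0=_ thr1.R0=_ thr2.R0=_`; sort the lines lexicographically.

thr0.R0=0 thr1.R0=1 thr2.R0=2
thr0.R0=0 thr1.R0=2 thr2.R0=0
thr0.R0=0 thr1.R0=2 thr2.R0=2
thr0.R0=2 thr1.R0=1 thr2.R0=0
thr0.R0=2 thr1.R0=1 thr2.R0=2
thr0.R0=2 thr1.R0=2 thr2.R0=0
thr0.R0=2 thr1.R0=2 thr2.R0=2

outcome vector order: (thr0.R0,thr1.R0,thr2.R0)
|SC outcomes| = 7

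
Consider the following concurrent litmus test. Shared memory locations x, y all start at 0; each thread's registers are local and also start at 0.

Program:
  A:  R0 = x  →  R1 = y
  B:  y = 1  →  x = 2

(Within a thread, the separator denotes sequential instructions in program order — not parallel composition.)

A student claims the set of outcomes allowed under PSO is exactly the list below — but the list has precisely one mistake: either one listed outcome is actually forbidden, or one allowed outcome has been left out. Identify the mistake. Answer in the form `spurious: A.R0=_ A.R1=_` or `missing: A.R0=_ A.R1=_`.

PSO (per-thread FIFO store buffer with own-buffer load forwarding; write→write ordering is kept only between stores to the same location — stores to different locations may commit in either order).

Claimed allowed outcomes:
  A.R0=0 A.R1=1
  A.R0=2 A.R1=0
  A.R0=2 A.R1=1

missing: A.R0=0 A.R1=0

outcome vector order: (A.R0,A.R1)
PSO: 4 outcomes — {(0,0); (0,1); (2,0); (2,1)}
PSO∖claimed = {(0,0)}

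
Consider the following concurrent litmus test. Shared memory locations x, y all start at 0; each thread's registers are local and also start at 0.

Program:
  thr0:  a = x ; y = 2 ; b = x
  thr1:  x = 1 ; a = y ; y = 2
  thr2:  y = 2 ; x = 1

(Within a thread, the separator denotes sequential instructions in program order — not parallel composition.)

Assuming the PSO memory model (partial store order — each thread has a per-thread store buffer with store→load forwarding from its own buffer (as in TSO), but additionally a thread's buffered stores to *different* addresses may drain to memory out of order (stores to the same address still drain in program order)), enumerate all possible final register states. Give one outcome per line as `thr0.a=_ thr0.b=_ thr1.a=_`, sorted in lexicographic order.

outcome vector order: (thr0.a,thr0.b,thr1.a)
|PSO outcomes| = 6

thr0.a=0 thr0.b=0 thr1.a=0
thr0.a=0 thr0.b=0 thr1.a=2
thr0.a=0 thr0.b=1 thr1.a=0
thr0.a=0 thr0.b=1 thr1.a=2
thr0.a=1 thr0.b=1 thr1.a=0
thr0.a=1 thr0.b=1 thr1.a=2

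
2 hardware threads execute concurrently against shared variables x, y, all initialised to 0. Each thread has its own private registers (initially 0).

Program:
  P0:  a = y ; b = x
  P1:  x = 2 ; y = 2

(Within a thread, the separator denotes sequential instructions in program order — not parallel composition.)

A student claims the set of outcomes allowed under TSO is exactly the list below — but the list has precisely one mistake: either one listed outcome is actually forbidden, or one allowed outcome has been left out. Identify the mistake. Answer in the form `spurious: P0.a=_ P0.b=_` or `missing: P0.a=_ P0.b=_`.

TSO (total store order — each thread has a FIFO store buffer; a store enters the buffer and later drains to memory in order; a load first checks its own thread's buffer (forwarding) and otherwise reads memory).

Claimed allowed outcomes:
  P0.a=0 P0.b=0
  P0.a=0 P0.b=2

missing: P0.a=2 P0.b=2

outcome vector order: (P0.a,P0.b)
[TSO] allowed = {<0 0>, <0 2>, <2 2>}
TSO∖claimed = {<2 2>}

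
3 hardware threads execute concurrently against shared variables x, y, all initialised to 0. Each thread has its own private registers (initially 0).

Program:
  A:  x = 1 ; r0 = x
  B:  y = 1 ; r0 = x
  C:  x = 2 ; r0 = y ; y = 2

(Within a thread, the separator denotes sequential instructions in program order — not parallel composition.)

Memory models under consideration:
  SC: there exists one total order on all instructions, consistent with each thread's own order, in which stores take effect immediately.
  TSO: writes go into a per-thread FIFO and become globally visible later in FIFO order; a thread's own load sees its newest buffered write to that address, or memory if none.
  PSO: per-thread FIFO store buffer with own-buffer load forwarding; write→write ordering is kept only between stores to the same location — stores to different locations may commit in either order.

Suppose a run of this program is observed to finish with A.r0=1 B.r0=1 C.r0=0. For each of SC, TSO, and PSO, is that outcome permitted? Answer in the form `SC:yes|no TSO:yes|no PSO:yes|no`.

outcome vector order: (A.r0,B.r0,C.r0)
SC (9): 1/0/1; 1/1/0; 1/1/1; 1/2/0; 1/2/1; 2/0/1; 2/1/1; 2/2/0; 2/2/1
TSO (12): 1/0/0; 1/0/1; 1/1/0; 1/1/1; 1/2/0; 1/2/1; 2/0/0; 2/0/1; 2/1/0; 2/1/1; 2/2/0; 2/2/1
PSO (12): 1/0/0; 1/0/1; 1/1/0; 1/1/1; 1/2/0; 1/2/1; 2/0/0; 2/0/1; 2/1/0; 2/1/1; 2/2/0; 2/2/1
target 1/1/0 ∈ {SC,TSO,PSO}

SC:yes TSO:yes PSO:yes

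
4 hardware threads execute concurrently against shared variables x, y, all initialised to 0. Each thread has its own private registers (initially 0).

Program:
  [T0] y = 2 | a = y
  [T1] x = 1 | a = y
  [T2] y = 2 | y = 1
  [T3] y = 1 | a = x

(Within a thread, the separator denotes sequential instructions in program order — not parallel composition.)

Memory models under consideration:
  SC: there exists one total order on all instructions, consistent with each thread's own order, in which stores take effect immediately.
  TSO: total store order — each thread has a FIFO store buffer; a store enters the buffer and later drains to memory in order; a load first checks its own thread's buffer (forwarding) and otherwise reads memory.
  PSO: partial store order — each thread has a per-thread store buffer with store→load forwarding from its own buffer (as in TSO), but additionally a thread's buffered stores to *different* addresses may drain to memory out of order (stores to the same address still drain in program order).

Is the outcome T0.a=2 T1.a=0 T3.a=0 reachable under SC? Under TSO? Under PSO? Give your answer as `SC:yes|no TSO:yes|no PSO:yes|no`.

outcome vector order: (T0.a,T1.a,T3.a)
SC: 10 outcomes — {<1 0 1>, <1 1 0>, <1 1 1>, <1 2 0>, <1 2 1>, <2 0 1>, <2 1 0>, <2 1 1>, <2 2 0>, <2 2 1>}
TSO: 12 outcomes — {<1 0 0>, <1 0 1>, <1 1 0>, <1 1 1>, <1 2 0>, <1 2 1>, <2 0 0>, <2 0 1>, <2 1 0>, <2 1 1>, <2 2 0>, <2 2 1>}
PSO: 12 outcomes — {<1 0 0>, <1 0 1>, <1 1 0>, <1 1 1>, <1 2 0>, <1 2 1>, <2 0 0>, <2 0 1>, <2 1 0>, <2 1 1>, <2 2 0>, <2 2 1>}
target <2 0 0> ∈ {TSO,PSO}

SC:no TSO:yes PSO:yes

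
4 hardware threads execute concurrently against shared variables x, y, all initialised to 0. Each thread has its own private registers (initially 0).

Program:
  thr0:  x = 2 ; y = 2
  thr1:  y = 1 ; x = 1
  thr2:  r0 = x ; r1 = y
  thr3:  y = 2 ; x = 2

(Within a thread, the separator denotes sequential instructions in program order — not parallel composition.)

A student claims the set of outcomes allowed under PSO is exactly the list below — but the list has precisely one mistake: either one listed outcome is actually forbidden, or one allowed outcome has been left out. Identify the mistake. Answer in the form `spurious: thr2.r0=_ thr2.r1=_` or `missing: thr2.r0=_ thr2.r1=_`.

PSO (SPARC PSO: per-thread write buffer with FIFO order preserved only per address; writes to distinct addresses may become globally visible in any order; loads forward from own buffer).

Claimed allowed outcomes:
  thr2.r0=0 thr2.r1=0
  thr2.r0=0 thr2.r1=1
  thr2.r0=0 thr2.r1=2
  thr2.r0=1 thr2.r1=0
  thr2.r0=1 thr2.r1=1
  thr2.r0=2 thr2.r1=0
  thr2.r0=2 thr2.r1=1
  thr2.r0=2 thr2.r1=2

missing: thr2.r0=1 thr2.r1=2

outcome vector order: (thr2.r0,thr2.r1)
[PSO] allowed = {<0 0> <0 1> <0 2> <1 0> <1 1> <1 2> <2 0> <2 1> <2 2>}
PSO∖claimed = {<1 2>}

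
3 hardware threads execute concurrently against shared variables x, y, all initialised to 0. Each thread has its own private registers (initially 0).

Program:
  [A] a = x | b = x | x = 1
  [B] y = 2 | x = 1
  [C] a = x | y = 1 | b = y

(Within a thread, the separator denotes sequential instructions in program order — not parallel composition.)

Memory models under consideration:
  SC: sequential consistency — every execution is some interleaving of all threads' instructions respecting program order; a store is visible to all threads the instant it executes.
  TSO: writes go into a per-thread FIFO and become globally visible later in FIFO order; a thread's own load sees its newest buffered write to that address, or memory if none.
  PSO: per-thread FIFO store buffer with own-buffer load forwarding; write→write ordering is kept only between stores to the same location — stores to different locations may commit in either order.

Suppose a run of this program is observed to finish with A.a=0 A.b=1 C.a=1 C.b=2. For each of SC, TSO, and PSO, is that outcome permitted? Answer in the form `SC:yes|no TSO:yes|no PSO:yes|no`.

SC:no TSO:no PSO:yes

outcome vector order: (A.a,A.b,C.a,C.b)
[SC] allowed = {0/0/0/1 0/0/0/2 0/0/1/1 0/0/1/2 0/1/0/1 0/1/0/2 0/1/1/1 1/1/0/1 1/1/0/2 1/1/1/1}
[TSO] allowed = {0/0/0/1 0/0/0/2 0/0/1/1 0/0/1/2 0/1/0/1 0/1/0/2 0/1/1/1 1/1/0/1 1/1/0/2 1/1/1/1}
[PSO] allowed = {0/0/0/1 0/0/0/2 0/0/1/1 0/0/1/2 0/1/0/1 0/1/0/2 0/1/1/1 0/1/1/2 1/1/0/1 1/1/0/2 1/1/1/1 1/1/1/2}
target 0/1/1/2 ∈ {PSO}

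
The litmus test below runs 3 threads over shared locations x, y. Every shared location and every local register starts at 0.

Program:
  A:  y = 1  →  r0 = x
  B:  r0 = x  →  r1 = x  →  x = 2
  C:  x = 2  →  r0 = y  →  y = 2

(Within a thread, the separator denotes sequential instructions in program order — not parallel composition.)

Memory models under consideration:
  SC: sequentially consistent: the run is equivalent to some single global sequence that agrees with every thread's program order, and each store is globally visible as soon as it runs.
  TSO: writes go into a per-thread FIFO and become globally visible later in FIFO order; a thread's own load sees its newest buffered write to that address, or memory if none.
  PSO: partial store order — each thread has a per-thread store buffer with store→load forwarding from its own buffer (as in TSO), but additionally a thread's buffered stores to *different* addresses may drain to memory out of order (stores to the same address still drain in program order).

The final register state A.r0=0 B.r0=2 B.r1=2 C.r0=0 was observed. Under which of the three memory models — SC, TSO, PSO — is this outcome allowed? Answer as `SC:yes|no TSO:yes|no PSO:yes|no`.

outcome vector order: (A.r0,B.r0,B.r1,C.r0)
[SC] allowed = {0001; 0021; 0221; 2000; 2001; 2020; 2021; 2220; 2221}
[TSO] allowed = {0000; 0001; 0020; 0021; 0220; 0221; 2000; 2001; 2020; 2021; 2220; 2221}
[PSO] allowed = {0000; 0001; 0020; 0021; 0220; 0221; 2000; 2001; 2020; 2021; 2220; 2221}
target 0220 ∈ {TSO,PSO}

SC:no TSO:yes PSO:yes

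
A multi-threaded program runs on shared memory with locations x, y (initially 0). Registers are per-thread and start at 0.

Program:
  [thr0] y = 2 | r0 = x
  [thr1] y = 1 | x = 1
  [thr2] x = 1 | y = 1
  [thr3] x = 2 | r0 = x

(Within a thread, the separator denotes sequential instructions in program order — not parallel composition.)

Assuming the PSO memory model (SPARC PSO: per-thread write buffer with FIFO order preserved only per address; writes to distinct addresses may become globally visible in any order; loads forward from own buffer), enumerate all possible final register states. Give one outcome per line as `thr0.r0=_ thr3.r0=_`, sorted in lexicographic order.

outcome vector order: (thr0.r0,thr3.r0)
|PSO outcomes| = 6

thr0.r0=0 thr3.r0=1
thr0.r0=0 thr3.r0=2
thr0.r0=1 thr3.r0=1
thr0.r0=1 thr3.r0=2
thr0.r0=2 thr3.r0=1
thr0.r0=2 thr3.r0=2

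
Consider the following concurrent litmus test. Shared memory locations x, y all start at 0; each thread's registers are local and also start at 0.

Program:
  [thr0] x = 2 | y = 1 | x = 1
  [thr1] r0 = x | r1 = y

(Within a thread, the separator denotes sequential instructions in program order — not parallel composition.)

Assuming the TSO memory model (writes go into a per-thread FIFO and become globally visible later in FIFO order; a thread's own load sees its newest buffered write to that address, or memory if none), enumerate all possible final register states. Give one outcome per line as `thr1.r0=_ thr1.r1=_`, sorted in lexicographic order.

thr1.r0=0 thr1.r1=0
thr1.r0=0 thr1.r1=1
thr1.r0=1 thr1.r1=1
thr1.r0=2 thr1.r1=0
thr1.r0=2 thr1.r1=1

outcome vector order: (thr1.r0,thr1.r1)
|TSO outcomes| = 5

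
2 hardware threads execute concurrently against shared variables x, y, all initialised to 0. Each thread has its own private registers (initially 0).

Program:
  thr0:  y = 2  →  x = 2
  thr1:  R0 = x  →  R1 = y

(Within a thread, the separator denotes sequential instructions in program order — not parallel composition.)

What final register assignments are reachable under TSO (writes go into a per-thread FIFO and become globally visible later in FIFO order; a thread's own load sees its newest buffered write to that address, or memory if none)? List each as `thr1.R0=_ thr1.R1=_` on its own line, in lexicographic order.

outcome vector order: (thr1.R0,thr1.R1)
|TSO outcomes| = 3

thr1.R0=0 thr1.R1=0
thr1.R0=0 thr1.R1=2
thr1.R0=2 thr1.R1=2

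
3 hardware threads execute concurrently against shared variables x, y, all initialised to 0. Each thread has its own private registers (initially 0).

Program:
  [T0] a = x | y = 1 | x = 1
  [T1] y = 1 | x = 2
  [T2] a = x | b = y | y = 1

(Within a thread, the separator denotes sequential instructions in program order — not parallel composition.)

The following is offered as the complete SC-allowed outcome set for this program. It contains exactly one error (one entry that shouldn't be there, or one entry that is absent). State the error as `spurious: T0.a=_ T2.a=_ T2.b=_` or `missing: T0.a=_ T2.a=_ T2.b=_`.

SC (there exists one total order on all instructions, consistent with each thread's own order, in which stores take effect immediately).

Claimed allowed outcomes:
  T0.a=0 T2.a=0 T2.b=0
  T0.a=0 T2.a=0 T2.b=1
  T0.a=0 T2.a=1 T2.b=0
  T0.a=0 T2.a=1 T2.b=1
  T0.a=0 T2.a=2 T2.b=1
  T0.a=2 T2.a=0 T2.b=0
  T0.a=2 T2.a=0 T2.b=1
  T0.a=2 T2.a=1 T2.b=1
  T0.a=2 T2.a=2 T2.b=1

outcome vector order: (T0.a,T2.a,T2.b)
SC: 8 outcomes — {000, 001, 011, 021, 200, 201, 211, 221}
claimed∖SC = {010}

spurious: T0.a=0 T2.a=1 T2.b=0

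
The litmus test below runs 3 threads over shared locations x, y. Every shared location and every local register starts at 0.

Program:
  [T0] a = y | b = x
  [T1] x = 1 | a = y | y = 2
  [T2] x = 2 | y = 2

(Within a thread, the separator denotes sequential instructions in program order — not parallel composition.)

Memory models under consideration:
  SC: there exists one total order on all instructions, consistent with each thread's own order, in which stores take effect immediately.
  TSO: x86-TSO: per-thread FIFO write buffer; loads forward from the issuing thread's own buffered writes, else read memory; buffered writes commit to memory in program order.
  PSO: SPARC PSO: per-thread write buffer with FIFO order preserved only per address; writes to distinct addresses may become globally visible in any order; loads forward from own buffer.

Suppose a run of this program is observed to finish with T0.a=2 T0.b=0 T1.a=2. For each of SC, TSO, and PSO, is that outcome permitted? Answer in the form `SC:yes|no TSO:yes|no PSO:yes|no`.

SC:no TSO:no PSO:yes

outcome vector order: (T0.a,T0.b,T1.a)
under SC → (0,0,0) (0,0,2) (0,1,0) (0,1,2) (0,2,0) (0,2,2) (2,1,0) (2,1,2) (2,2,0) (2,2,2)
under TSO → (0,0,0) (0,0,2) (0,1,0) (0,1,2) (0,2,0) (0,2,2) (2,1,0) (2,1,2) (2,2,0) (2,2,2)
under PSO → (0,0,0) (0,0,2) (0,1,0) (0,1,2) (0,2,0) (0,2,2) (2,0,0) (2,0,2) (2,1,0) (2,1,2) (2,2,0) (2,2,2)
target (2,0,2) ∈ {PSO}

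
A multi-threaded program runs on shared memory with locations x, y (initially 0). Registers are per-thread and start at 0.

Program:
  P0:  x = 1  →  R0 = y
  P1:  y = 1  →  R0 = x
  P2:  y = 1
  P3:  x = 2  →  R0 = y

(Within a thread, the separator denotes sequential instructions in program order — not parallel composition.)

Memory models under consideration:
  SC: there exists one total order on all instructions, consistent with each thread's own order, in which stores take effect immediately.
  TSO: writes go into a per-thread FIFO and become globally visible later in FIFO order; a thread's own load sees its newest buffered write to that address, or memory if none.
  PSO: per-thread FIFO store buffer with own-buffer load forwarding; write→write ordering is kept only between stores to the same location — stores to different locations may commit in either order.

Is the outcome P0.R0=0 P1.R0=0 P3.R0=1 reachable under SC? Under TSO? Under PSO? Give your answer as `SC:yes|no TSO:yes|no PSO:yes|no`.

SC:no TSO:yes PSO:yes

outcome vector order: (P0.R0,P1.R0,P3.R0)
SC: 9 outcomes — {<0 1 0>; <0 1 1>; <0 2 0>; <0 2 1>; <1 0 1>; <1 1 0>; <1 1 1>; <1 2 0>; <1 2 1>}
TSO: 12 outcomes — {<0 0 0>; <0 0 1>; <0 1 0>; <0 1 1>; <0 2 0>; <0 2 1>; <1 0 0>; <1 0 1>; <1 1 0>; <1 1 1>; <1 2 0>; <1 2 1>}
PSO: 12 outcomes — {<0 0 0>; <0 0 1>; <0 1 0>; <0 1 1>; <0 2 0>; <0 2 1>; <1 0 0>; <1 0 1>; <1 1 0>; <1 1 1>; <1 2 0>; <1 2 1>}
target <0 0 1> ∈ {TSO,PSO}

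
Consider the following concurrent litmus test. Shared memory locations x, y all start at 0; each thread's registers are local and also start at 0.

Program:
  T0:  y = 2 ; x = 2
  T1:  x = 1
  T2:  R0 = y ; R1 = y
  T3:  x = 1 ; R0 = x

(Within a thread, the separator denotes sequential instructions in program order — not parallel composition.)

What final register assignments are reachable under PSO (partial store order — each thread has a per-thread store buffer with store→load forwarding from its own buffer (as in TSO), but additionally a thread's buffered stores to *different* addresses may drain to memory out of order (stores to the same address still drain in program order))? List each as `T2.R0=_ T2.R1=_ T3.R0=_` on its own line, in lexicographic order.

T2.R0=0 T2.R1=0 T3.R0=1
T2.R0=0 T2.R1=0 T3.R0=2
T2.R0=0 T2.R1=2 T3.R0=1
T2.R0=0 T2.R1=2 T3.R0=2
T2.R0=2 T2.R1=2 T3.R0=1
T2.R0=2 T2.R1=2 T3.R0=2

outcome vector order: (T2.R0,T2.R1,T3.R0)
|PSO outcomes| = 6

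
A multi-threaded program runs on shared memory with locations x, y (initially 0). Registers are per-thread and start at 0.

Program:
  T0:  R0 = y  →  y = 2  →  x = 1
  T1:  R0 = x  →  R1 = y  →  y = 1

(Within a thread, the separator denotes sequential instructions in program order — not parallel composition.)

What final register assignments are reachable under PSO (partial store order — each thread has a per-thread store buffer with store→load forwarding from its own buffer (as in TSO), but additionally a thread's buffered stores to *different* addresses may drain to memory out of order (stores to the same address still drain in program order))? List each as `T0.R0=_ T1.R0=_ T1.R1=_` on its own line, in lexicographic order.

outcome vector order: (T0.R0,T1.R0,T1.R1)
|PSO outcomes| = 5

T0.R0=0 T1.R0=0 T1.R1=0
T0.R0=0 T1.R0=0 T1.R1=2
T0.R0=0 T1.R0=1 T1.R1=0
T0.R0=0 T1.R0=1 T1.R1=2
T0.R0=1 T1.R0=0 T1.R1=0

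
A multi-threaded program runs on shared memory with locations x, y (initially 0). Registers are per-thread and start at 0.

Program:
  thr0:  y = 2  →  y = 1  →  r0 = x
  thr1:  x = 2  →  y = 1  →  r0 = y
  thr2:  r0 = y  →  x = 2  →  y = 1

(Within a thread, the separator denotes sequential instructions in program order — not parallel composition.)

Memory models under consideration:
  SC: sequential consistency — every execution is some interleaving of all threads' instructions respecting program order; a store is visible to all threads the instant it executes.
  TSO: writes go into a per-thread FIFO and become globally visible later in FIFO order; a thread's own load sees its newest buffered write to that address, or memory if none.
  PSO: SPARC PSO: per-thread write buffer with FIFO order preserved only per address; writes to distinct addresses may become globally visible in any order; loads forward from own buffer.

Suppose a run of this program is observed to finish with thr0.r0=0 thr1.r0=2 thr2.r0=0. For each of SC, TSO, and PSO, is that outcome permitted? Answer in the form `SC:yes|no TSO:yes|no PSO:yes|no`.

SC:no TSO:yes PSO:yes

outcome vector order: (thr0.r0,thr1.r0,thr2.r0)
SC (9): <0 1 0>; <0 1 1>; <0 1 2>; <2 1 0>; <2 1 1>; <2 1 2>; <2 2 0>; <2 2 1>; <2 2 2>
TSO (12): <0 1 0>; <0 1 1>; <0 1 2>; <0 2 0>; <0 2 1>; <0 2 2>; <2 1 0>; <2 1 1>; <2 1 2>; <2 2 0>; <2 2 1>; <2 2 2>
PSO (12): <0 1 0>; <0 1 1>; <0 1 2>; <0 2 0>; <0 2 1>; <0 2 2>; <2 1 0>; <2 1 1>; <2 1 2>; <2 2 0>; <2 2 1>; <2 2 2>
target <0 2 0> ∈ {TSO,PSO}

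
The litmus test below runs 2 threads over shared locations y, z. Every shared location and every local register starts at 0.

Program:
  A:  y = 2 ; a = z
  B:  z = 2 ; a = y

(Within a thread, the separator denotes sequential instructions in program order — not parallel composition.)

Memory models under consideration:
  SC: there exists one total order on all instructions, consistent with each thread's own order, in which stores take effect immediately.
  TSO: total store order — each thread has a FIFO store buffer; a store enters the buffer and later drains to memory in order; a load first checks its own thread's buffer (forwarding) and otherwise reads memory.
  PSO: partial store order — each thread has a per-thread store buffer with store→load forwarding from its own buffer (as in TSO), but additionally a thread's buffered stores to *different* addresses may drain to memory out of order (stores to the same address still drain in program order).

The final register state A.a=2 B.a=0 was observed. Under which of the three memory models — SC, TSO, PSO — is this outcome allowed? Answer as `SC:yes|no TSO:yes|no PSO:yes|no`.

outcome vector order: (A.a,B.a)
SC: 3 outcomes — {<0 2> <2 0> <2 2>}
TSO: 4 outcomes — {<0 0> <0 2> <2 0> <2 2>}
PSO: 4 outcomes — {<0 0> <0 2> <2 0> <2 2>}
target <2 0> ∈ {SC,TSO,PSO}

SC:yes TSO:yes PSO:yes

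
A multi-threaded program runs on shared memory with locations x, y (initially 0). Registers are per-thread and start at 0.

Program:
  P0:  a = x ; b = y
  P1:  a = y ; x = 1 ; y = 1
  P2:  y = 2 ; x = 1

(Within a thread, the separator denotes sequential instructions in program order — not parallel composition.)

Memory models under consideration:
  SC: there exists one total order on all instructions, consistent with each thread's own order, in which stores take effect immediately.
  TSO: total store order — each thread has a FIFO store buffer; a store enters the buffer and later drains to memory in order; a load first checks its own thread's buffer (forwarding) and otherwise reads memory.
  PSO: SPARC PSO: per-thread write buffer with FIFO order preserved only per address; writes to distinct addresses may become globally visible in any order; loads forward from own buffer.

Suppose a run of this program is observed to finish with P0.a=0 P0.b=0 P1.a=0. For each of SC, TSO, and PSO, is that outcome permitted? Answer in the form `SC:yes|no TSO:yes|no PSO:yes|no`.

SC:yes TSO:yes PSO:yes

outcome vector order: (P0.a,P0.b,P1.a)
[SC] allowed = {(0,0,0); (0,0,2); (0,1,0); (0,1,2); (0,2,0); (0,2,2); (1,0,0); (1,1,0); (1,1,2); (1,2,0); (1,2,2)}
[TSO] allowed = {(0,0,0); (0,0,2); (0,1,0); (0,1,2); (0,2,0); (0,2,2); (1,0,0); (1,1,0); (1,1,2); (1,2,0); (1,2,2)}
[PSO] allowed = {(0,0,0); (0,0,2); (0,1,0); (0,1,2); (0,2,0); (0,2,2); (1,0,0); (1,0,2); (1,1,0); (1,1,2); (1,2,0); (1,2,2)}
target (0,0,0) ∈ {SC,TSO,PSO}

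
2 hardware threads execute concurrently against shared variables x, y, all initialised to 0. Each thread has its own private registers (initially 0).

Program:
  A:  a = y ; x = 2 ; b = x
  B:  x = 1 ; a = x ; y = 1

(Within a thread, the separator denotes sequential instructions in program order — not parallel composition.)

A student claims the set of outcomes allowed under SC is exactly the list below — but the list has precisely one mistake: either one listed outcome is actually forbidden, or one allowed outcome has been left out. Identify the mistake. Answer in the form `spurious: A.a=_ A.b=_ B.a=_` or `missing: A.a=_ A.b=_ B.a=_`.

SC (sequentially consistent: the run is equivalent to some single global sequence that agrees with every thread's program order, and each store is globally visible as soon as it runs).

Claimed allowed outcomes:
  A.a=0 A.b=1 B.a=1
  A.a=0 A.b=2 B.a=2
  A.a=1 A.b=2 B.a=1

outcome vector order: (A.a,A.b,B.a)
SC (4): (0,1,1), (0,2,1), (0,2,2), (1,2,1)
SC∖claimed = {(0,2,1)}

missing: A.a=0 A.b=2 B.a=1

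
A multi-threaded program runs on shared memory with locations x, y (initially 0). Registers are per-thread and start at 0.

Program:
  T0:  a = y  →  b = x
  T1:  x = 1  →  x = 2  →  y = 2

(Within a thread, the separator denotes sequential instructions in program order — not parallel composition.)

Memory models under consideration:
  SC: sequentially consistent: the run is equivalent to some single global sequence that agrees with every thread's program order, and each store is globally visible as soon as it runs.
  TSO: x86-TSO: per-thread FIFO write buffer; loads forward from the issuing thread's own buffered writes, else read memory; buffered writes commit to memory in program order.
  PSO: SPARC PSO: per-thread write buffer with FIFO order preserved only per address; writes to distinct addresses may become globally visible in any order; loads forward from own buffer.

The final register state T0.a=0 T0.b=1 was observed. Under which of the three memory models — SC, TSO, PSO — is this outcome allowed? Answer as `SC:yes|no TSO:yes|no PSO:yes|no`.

outcome vector order: (T0.a,T0.b)
[SC] allowed = {<0 0> <0 1> <0 2> <2 2>}
[TSO] allowed = {<0 0> <0 1> <0 2> <2 2>}
[PSO] allowed = {<0 0> <0 1> <0 2> <2 0> <2 1> <2 2>}
target <0 1> ∈ {SC,TSO,PSO}

SC:yes TSO:yes PSO:yes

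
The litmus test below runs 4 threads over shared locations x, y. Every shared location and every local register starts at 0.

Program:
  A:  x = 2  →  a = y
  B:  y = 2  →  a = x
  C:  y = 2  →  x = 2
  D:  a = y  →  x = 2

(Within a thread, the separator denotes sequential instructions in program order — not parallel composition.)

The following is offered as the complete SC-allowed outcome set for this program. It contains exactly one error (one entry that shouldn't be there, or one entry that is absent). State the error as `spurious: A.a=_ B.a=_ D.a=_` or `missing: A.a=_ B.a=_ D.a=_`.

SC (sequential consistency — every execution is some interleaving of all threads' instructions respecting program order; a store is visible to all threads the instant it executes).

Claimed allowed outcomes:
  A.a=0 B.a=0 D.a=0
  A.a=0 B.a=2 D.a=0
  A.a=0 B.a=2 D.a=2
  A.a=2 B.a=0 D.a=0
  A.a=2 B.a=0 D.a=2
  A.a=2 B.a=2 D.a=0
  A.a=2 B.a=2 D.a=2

spurious: A.a=0 B.a=0 D.a=0

outcome vector order: (A.a,B.a,D.a)
SC (6): <0 2 0>; <0 2 2>; <2 0 0>; <2 0 2>; <2 2 0>; <2 2 2>
claimed∖SC = {<0 0 0>}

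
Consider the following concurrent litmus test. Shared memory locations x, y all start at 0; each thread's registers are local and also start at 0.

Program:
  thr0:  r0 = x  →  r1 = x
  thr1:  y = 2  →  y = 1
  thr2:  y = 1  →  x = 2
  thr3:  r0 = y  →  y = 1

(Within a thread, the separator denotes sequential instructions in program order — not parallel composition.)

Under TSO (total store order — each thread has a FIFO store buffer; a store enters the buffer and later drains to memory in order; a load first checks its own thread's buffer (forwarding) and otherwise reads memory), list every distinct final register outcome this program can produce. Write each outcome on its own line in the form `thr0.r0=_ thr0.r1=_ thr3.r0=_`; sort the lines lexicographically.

outcome vector order: (thr0.r0,thr0.r1,thr3.r0)
|TSO outcomes| = 9

thr0.r0=0 thr0.r1=0 thr3.r0=0
thr0.r0=0 thr0.r1=0 thr3.r0=1
thr0.r0=0 thr0.r1=0 thr3.r0=2
thr0.r0=0 thr0.r1=2 thr3.r0=0
thr0.r0=0 thr0.r1=2 thr3.r0=1
thr0.r0=0 thr0.r1=2 thr3.r0=2
thr0.r0=2 thr0.r1=2 thr3.r0=0
thr0.r0=2 thr0.r1=2 thr3.r0=1
thr0.r0=2 thr0.r1=2 thr3.r0=2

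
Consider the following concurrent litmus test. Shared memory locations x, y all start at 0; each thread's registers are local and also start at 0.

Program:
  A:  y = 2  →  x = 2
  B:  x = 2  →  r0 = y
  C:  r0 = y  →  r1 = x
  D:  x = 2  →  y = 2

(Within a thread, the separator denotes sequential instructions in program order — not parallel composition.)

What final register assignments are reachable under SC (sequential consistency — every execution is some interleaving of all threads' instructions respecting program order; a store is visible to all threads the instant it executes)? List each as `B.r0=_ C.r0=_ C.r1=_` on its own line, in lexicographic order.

outcome vector order: (B.r0,C.r0,C.r1)
|SC outcomes| = 7

B.r0=0 C.r0=0 C.r1=0
B.r0=0 C.r0=0 C.r1=2
B.r0=0 C.r0=2 C.r1=2
B.r0=2 C.r0=0 C.r1=0
B.r0=2 C.r0=0 C.r1=2
B.r0=2 C.r0=2 C.r1=0
B.r0=2 C.r0=2 C.r1=2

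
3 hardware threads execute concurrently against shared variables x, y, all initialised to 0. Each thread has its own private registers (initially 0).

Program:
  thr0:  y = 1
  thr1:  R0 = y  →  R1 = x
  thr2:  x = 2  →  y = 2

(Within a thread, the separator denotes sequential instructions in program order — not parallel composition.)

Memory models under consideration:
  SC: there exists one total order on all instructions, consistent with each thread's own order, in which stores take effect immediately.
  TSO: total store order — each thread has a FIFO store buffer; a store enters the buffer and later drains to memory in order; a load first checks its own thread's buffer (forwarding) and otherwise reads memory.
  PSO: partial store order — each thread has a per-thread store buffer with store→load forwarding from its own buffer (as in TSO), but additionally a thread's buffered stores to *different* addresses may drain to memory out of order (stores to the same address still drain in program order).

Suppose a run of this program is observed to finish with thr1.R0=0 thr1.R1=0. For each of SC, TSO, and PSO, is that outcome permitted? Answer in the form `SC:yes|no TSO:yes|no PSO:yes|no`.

outcome vector order: (thr1.R0,thr1.R1)
[SC] allowed = {0/0 0/2 1/0 1/2 2/2}
[TSO] allowed = {0/0 0/2 1/0 1/2 2/2}
[PSO] allowed = {0/0 0/2 1/0 1/2 2/0 2/2}
target 0/0 ∈ {SC,TSO,PSO}

SC:yes TSO:yes PSO:yes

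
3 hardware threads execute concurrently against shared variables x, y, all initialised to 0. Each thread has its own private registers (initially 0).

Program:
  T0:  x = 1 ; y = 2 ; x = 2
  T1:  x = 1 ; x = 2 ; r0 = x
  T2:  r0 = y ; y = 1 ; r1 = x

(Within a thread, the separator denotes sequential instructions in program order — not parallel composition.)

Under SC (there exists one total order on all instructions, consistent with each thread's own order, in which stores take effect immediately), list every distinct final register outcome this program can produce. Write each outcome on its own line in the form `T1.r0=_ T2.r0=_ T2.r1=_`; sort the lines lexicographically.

outcome vector order: (T1.r0,T2.r0,T2.r1)
|SC outcomes| = 10

T1.r0=1 T2.r0=0 T2.r1=0
T1.r0=1 T2.r0=0 T2.r1=1
T1.r0=1 T2.r0=0 T2.r1=2
T1.r0=1 T2.r0=2 T2.r1=1
T1.r0=1 T2.r0=2 T2.r1=2
T1.r0=2 T2.r0=0 T2.r1=0
T1.r0=2 T2.r0=0 T2.r1=1
T1.r0=2 T2.r0=0 T2.r1=2
T1.r0=2 T2.r0=2 T2.r1=1
T1.r0=2 T2.r0=2 T2.r1=2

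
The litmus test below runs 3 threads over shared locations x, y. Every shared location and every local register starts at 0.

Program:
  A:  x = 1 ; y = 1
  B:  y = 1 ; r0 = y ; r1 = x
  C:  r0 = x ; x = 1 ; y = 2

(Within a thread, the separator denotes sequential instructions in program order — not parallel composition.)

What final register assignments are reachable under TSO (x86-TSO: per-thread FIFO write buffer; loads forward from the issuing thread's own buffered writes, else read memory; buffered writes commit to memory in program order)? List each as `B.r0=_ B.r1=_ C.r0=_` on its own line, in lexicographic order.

outcome vector order: (B.r0,B.r1,C.r0)
|TSO outcomes| = 6

B.r0=1 B.r1=0 C.r0=0
B.r0=1 B.r1=0 C.r0=1
B.r0=1 B.r1=1 C.r0=0
B.r0=1 B.r1=1 C.r0=1
B.r0=2 B.r1=1 C.r0=0
B.r0=2 B.r1=1 C.r0=1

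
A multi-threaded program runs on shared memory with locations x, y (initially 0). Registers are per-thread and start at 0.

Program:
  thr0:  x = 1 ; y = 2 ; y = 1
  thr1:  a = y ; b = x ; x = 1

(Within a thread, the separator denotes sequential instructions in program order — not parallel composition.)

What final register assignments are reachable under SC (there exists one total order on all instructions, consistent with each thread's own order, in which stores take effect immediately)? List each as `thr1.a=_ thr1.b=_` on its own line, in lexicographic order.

thr1.a=0 thr1.b=0
thr1.a=0 thr1.b=1
thr1.a=1 thr1.b=1
thr1.a=2 thr1.b=1

outcome vector order: (thr1.a,thr1.b)
|SC outcomes| = 4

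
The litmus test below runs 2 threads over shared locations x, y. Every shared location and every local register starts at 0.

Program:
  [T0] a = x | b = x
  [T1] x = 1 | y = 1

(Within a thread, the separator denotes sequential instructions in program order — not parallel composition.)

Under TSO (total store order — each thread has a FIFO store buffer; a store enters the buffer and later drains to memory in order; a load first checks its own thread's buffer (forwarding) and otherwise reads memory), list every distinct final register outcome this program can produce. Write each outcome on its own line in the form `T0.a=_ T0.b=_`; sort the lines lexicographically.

T0.a=0 T0.b=0
T0.a=0 T0.b=1
T0.a=1 T0.b=1

outcome vector order: (T0.a,T0.b)
|TSO outcomes| = 3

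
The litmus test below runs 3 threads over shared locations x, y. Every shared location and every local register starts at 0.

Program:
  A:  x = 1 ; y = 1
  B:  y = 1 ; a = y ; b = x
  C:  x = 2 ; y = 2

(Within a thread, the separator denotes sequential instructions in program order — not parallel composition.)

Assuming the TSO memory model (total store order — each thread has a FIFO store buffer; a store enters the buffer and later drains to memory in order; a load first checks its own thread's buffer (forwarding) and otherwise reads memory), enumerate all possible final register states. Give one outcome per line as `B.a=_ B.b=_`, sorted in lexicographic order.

B.a=1 B.b=0
B.a=1 B.b=1
B.a=1 B.b=2
B.a=2 B.b=1
B.a=2 B.b=2

outcome vector order: (B.a,B.b)
|TSO outcomes| = 5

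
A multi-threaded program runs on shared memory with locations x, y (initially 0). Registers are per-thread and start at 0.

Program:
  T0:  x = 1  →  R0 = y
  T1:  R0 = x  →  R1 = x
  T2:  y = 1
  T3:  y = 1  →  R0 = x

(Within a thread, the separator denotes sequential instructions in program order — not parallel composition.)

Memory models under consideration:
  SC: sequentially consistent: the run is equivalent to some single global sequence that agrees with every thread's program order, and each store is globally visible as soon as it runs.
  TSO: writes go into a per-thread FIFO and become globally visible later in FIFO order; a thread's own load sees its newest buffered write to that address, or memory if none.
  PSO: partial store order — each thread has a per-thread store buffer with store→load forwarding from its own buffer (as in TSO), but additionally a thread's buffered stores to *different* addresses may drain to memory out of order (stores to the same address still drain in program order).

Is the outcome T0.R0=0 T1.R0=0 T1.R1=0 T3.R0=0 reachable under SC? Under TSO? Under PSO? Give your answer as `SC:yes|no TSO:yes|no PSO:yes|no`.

SC:no TSO:yes PSO:yes

outcome vector order: (T0.R0,T1.R0,T1.R1,T3.R0)
under SC → <0 0 0 1>, <0 0 1 1>, <0 1 1 1>, <1 0 0 0>, <1 0 0 1>, <1 0 1 0>, <1 0 1 1>, <1 1 1 0>, <1 1 1 1>
under TSO → <0 0 0 0>, <0 0 0 1>, <0 0 1 0>, <0 0 1 1>, <0 1 1 0>, <0 1 1 1>, <1 0 0 0>, <1 0 0 1>, <1 0 1 0>, <1 0 1 1>, <1 1 1 0>, <1 1 1 1>
under PSO → <0 0 0 0>, <0 0 0 1>, <0 0 1 0>, <0 0 1 1>, <0 1 1 0>, <0 1 1 1>, <1 0 0 0>, <1 0 0 1>, <1 0 1 0>, <1 0 1 1>, <1 1 1 0>, <1 1 1 1>
target <0 0 0 0> ∈ {TSO,PSO}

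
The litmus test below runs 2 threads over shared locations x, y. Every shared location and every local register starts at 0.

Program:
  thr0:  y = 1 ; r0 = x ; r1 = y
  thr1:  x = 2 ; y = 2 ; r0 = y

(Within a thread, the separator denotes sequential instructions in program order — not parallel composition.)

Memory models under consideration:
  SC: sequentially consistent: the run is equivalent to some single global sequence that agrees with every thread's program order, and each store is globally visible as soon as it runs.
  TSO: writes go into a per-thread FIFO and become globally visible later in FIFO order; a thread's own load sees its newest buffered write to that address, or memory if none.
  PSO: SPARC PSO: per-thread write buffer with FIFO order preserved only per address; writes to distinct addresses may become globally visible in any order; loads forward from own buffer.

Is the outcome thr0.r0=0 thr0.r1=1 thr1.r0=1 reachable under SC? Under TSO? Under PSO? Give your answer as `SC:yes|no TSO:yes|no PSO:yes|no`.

SC:no TSO:yes PSO:yes

outcome vector order: (thr0.r0,thr0.r1,thr1.r0)
under SC → 012, 022, 211, 212, 222
under TSO → 011, 012, 022, 211, 212, 222
under PSO → 011, 012, 022, 211, 212, 222
target 011 ∈ {TSO,PSO}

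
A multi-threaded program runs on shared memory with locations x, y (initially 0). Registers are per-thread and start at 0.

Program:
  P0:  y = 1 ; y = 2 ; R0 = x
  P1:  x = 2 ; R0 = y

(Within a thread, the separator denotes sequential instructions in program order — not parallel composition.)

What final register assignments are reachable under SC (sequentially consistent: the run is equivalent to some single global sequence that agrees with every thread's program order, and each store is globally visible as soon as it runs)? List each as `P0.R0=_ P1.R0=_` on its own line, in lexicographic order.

P0.R0=0 P1.R0=2
P0.R0=2 P1.R0=0
P0.R0=2 P1.R0=1
P0.R0=2 P1.R0=2

outcome vector order: (P0.R0,P1.R0)
|SC outcomes| = 4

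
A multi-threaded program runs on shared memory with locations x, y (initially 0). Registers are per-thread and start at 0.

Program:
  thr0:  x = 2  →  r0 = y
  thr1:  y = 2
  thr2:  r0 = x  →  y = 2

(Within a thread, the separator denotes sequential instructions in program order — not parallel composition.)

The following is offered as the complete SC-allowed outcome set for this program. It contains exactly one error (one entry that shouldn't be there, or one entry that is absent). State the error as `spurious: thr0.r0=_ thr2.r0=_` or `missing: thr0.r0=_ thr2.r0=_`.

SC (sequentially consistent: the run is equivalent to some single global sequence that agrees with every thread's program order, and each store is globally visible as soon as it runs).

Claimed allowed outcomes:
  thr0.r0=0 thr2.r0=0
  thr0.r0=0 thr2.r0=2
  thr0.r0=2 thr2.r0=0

outcome vector order: (thr0.r0,thr2.r0)
[SC] allowed = {(0,0) (0,2) (2,0) (2,2)}
SC∖claimed = {(2,2)}

missing: thr0.r0=2 thr2.r0=2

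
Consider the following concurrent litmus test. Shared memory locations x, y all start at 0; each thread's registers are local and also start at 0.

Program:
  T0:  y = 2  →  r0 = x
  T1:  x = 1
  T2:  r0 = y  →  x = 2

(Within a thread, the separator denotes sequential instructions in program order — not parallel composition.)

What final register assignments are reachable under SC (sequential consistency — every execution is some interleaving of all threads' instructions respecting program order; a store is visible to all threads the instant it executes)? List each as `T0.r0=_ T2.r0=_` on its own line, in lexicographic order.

outcome vector order: (T0.r0,T2.r0)
|SC outcomes| = 6

T0.r0=0 T2.r0=0
T0.r0=0 T2.r0=2
T0.r0=1 T2.r0=0
T0.r0=1 T2.r0=2
T0.r0=2 T2.r0=0
T0.r0=2 T2.r0=2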